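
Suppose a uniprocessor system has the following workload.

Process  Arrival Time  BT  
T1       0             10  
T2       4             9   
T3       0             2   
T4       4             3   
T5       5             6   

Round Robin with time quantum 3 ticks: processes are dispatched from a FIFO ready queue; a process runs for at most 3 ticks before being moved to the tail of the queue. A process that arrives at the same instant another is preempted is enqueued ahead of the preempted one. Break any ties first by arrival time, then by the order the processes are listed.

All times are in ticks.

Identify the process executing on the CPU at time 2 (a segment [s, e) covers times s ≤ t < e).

Schedule: | T1 0-3 | T3 3-5 | T1 5-8 | T2 8-11 | T4 11-14 | T5 14-17 | T1 17-20 | T2 20-23 | T5 23-26 | T1 26-27 | T2 27-30 |
Completion: T1=27  T2=30  T3=5  T4=14  T5=26
Turnaround (C−A): T1=27  T2=26  T3=5  T4=10  T5=21

T1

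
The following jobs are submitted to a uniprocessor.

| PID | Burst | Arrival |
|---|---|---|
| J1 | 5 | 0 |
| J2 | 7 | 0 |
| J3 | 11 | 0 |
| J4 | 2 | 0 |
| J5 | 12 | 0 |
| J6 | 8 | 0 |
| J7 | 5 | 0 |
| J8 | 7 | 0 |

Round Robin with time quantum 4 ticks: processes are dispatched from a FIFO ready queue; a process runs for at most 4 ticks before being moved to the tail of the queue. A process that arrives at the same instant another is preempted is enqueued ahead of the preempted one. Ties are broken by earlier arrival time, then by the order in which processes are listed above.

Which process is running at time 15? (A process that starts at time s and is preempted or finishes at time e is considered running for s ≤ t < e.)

J5

Timeline: | J1 0-4 | J2 4-8 | J3 8-12 | J4 12-14 | J5 14-18 | J6 18-22 | J7 22-26 | J8 26-30 | J1 30-31 | J2 31-34 | J3 34-38 | J5 38-42 | J6 42-46 | J7 46-47 | J8 47-50 | J3 50-53 | J5 53-57 |
Completion: J1=31  J2=34  J3=53  J4=14  J5=57  J6=46  J7=47  J8=50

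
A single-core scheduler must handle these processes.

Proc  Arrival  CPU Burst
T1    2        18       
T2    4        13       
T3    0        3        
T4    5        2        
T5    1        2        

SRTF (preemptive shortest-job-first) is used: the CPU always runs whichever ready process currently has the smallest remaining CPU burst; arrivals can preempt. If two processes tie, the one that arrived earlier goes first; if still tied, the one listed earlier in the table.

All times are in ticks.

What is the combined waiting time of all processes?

23

Gantt: | T3 0-3 | T5 3-5 | T4 5-7 | T2 7-20 | T1 20-38 |
Completion: T1=38  T2=20  T3=3  T4=7  T5=5
Turnaround (C−A): T1=36  T2=16  T3=3  T4=2  T5=4
Waiting = turnaround − burst: T1=18, T2=3, T3=0, T4=0, T5=2
Total waiting = 18 + 3 + 0 + 0 + 2 = 23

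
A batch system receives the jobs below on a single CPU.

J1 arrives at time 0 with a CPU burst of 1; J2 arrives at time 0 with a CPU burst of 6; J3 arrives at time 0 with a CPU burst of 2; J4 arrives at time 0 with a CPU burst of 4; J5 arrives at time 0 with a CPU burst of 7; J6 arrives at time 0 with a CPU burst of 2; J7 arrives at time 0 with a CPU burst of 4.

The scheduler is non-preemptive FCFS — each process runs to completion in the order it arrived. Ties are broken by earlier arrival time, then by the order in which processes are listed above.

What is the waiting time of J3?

Schedule: | J1 0-1 | J2 1-7 | J3 7-9 | J4 9-13 | J5 13-20 | J6 20-22 | J7 22-26 |
Completion: J1=1  J2=7  J3=9  J4=13  J5=20  J6=22  J7=26
Turnaround (C−A): J1=1  J2=7  J3=9  J4=13  J5=20  J6=22  J7=26
Waiting(J3) = turnaround − burst = 9 − 2 = 7

7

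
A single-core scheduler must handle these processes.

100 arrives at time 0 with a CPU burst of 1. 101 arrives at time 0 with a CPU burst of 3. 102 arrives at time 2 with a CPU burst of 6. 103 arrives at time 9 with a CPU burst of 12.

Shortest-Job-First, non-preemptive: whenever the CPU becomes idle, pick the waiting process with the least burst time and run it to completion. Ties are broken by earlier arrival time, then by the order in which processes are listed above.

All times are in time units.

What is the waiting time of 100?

0

Schedule: | 100 0-1 | 101 1-4 | 102 4-10 | 103 10-22 |
Completion: 100=1  101=4  102=10  103=22
Turnaround (C−A): 100=1  101=4  102=8  103=13
Waiting(100) = turnaround − burst = 1 − 1 = 0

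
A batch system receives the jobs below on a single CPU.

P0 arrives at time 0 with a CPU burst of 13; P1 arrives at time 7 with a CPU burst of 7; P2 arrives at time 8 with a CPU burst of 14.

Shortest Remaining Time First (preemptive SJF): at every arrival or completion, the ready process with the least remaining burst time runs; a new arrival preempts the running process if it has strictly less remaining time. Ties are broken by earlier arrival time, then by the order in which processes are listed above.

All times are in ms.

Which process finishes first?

Gantt: | P0 0-13 | P1 13-20 | P2 20-34 |
Completion: P0=13  P1=20  P2=34
Turnaround (C−A): P0=13  P1=13  P2=26
Finish order: P0 → P1 → P2

P0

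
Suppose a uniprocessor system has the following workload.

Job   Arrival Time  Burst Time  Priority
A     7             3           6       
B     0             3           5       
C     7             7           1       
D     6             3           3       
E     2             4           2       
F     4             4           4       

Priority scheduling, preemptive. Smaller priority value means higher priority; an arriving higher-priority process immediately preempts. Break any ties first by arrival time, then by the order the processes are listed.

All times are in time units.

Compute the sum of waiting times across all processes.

Timeline: | B 0-2 | E 2-6 | D 6-7 | C 7-14 | D 14-16 | F 16-20 | B 20-21 | A 21-24 |
Completion: A=24  B=21  C=14  D=16  E=6  F=20
Waiting = turnaround − burst: A=14, B=18, C=0, D=7, E=0, F=12
Total waiting = 14 + 18 + 0 + 7 + 0 + 12 = 51

51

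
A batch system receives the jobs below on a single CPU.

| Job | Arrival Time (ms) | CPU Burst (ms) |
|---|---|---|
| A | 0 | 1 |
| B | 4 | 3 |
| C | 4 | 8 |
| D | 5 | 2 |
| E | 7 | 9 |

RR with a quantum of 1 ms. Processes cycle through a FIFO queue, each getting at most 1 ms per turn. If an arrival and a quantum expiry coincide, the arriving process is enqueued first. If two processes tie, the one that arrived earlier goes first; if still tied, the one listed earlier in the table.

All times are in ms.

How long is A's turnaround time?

Schedule: | A 0-1 | idle 1-4 | B 4-5 | C 5-6 | D 6-7 | B 7-8 | C 8-9 | E 9-10 | D 10-11 | B 11-12 | C 12-13 | E 13-14 | C 14-15 | E 15-16 | C 16-17 | E 17-18 | C 18-19 | E 19-20 | C 20-21 | E 21-22 | C 22-23 | E 23-26 |
Completion: A=1  B=12  C=23  D=11  E=26
Turnaround (C−A): A=1  B=8  C=19  D=6  E=19
Turnaround(A) = completion − arrival = 1 − 0 = 1

1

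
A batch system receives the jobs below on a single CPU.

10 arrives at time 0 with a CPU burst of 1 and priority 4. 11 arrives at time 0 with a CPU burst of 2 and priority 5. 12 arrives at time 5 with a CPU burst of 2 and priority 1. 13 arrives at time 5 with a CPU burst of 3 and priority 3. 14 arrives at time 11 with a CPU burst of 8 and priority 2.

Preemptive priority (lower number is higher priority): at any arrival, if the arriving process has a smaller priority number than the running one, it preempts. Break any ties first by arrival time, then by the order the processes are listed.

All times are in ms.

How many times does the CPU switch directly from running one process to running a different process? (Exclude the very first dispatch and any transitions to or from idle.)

Timeline: | 10 0-1 | 11 1-3 | idle 3-5 | 12 5-7 | 13 7-10 | idle 10-11 | 14 11-19 |
Completion: 10=1  11=3  12=7  13=10  14=19
Turnaround (C−A): 10=1  11=3  12=2  13=5  14=8

2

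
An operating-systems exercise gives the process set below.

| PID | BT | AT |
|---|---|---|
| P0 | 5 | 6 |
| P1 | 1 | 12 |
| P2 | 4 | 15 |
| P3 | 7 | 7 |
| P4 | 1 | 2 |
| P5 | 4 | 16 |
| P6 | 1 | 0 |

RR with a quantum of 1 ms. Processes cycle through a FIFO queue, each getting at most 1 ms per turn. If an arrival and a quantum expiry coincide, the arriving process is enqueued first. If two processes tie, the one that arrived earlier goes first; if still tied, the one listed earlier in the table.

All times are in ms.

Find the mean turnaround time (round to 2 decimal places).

Schedule: | P6 0-1 | idle 1-2 | P4 2-3 | idle 3-6 | P0 6-7 | P3 7-8 | P0 8-9 | P3 9-10 | P0 10-11 | P3 11-12 | P0 12-13 | P1 13-14 | P3 14-15 | P0 15-16 | P2 16-17 | P3 17-18 | P5 18-19 | P2 19-20 | P3 20-21 | P5 21-22 | P2 22-23 | P3 23-24 | P5 24-25 | P2 25-26 | P5 26-27 |
Completion: P0=16  P1=14  P2=26  P3=24  P4=3  P5=27  P6=1
Turnaround (C−A): P0=10  P1=2  P2=11  P3=17  P4=1  P5=11  P6=1
Turnaround times: P0=10, P1=2, P2=11, P3=17, P4=1, P5=11, P6=1
Average turnaround = (10+2+11+17+1+11+1) / 7 = 53/7 = 7.57

7.57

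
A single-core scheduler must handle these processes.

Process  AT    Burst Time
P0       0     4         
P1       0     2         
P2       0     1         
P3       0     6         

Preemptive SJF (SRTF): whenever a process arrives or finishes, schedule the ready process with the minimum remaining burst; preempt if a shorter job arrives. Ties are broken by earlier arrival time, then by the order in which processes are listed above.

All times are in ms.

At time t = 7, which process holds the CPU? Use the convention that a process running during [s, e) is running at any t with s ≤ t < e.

Timeline: | P2 0-1 | P1 1-3 | P0 3-7 | P3 7-13 |
Completion: P0=7  P1=3  P2=1  P3=13

P3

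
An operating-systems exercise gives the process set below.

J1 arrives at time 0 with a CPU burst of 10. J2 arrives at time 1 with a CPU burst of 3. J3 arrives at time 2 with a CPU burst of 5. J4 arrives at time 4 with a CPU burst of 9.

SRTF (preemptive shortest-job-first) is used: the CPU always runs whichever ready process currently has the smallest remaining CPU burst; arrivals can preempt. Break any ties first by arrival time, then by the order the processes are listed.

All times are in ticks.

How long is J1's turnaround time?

Schedule: | J1 0-1 | J2 1-4 | J3 4-9 | J1 9-18 | J4 18-27 |
Completion: J1=18  J2=4  J3=9  J4=27
Turnaround (C−A): J1=18  J2=3  J3=7  J4=23
Turnaround(J1) = completion − arrival = 18 − 0 = 18

18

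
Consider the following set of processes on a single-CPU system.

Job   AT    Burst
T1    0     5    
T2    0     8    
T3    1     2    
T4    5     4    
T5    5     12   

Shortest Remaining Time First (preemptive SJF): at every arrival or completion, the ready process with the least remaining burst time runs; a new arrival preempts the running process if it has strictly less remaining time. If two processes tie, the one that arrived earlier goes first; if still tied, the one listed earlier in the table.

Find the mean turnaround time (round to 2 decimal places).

Schedule: | T1 0-1 | T3 1-3 | T1 3-7 | T4 7-11 | T2 11-19 | T5 19-31 |
Completion: T1=7  T2=19  T3=3  T4=11  T5=31
Turnaround (C−A): T1=7  T2=19  T3=2  T4=6  T5=26
Turnaround times: T1=7, T2=19, T3=2, T4=6, T5=26
Average turnaround = (7+19+2+6+26) / 5 = 60/5 = 12.00

12.00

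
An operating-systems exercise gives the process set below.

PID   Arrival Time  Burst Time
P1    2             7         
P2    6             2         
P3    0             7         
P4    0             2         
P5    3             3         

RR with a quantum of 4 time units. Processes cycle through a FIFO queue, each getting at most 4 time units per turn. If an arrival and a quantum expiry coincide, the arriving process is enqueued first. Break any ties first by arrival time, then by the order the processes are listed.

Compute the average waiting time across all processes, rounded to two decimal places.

Schedule: | P3 0-4 | P4 4-6 | P1 6-10 | P5 10-13 | P3 13-16 | P2 16-18 | P1 18-21 |
Completion: P1=21  P2=18  P3=16  P4=6  P5=13
Waiting times: P1=12, P2=10, P3=9, P4=4, P5=7
Average waiting = (12+10+9+4+7) / 5 = 42/5 = 8.40

8.40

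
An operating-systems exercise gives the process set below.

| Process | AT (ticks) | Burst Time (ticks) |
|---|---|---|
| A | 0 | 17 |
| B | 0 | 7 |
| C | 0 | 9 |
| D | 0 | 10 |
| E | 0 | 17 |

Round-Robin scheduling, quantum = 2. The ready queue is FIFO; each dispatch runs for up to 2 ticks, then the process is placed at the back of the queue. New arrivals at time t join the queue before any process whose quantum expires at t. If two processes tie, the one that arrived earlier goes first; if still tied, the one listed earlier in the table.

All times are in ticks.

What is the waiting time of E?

Schedule: | A 0-2 | B 2-4 | C 4-6 | D 6-8 | E 8-10 | A 10-12 | B 12-14 | C 14-16 | D 16-18 | E 18-20 | A 20-22 | B 22-24 | C 24-26 | D 26-28 | E 28-30 | A 30-32 | B 32-33 | C 33-35 | D 35-37 | E 37-39 | A 39-41 | C 41-42 | D 42-44 | E 44-46 | A 46-48 | E 48-50 | A 50-52 | E 52-54 | A 54-56 | E 56-58 | A 58-59 | E 59-60 |
Completion: A=59  B=33  C=42  D=44  E=60
Waiting(E) = turnaround − burst = 60 − 17 = 43

43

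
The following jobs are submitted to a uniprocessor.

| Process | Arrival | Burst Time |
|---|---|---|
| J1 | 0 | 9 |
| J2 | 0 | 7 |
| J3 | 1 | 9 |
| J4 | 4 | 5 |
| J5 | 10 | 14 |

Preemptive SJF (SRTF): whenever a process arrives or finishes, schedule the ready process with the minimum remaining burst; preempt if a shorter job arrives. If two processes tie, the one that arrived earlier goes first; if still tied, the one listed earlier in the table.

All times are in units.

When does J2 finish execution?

Schedule: | J2 0-7 | J4 7-12 | J1 12-21 | J3 21-30 | J5 30-44 |
Completion: J1=21  J2=7  J3=30  J4=12  J5=44

7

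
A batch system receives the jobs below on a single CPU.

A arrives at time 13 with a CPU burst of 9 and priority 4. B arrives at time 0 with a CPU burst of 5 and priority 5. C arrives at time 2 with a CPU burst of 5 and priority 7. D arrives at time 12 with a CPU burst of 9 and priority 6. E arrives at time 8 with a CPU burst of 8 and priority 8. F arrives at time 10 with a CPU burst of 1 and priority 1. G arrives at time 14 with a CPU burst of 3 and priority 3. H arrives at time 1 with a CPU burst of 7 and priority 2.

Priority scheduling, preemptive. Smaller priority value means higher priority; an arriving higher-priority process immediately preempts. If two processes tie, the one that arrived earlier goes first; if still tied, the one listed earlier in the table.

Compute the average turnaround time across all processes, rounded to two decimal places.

16.75

Gantt: | B 0-1 | H 1-8 | B 8-10 | F 10-11 | B 11-13 | A 13-14 | G 14-17 | A 17-25 | D 25-34 | C 34-39 | E 39-47 |
Completion: A=25  B=13  C=39  D=34  E=47  F=11  G=17  H=8
Turnaround (C−A): A=12  B=13  C=37  D=22  E=39  F=1  G=3  H=7
Turnaround times: A=12, B=13, C=37, D=22, E=39, F=1, G=3, H=7
Average turnaround = (12+13+37+22+39+1+3+7) / 8 = 134/8 = 16.75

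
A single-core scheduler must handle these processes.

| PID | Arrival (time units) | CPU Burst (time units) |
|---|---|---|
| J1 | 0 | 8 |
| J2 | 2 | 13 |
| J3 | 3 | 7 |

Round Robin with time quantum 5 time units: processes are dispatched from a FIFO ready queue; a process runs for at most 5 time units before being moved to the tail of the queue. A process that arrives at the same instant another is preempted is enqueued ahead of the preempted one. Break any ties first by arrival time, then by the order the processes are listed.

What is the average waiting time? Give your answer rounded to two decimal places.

12.67

Timeline: | J1 0-5 | J2 5-10 | J3 10-15 | J1 15-18 | J2 18-23 | J3 23-25 | J2 25-28 |
Completion: J1=18  J2=28  J3=25
Turnaround (C−A): J1=18  J2=26  J3=22
Waiting times: J1=10, J2=13, J3=15
Average waiting = (10+13+15) / 3 = 38/3 = 12.67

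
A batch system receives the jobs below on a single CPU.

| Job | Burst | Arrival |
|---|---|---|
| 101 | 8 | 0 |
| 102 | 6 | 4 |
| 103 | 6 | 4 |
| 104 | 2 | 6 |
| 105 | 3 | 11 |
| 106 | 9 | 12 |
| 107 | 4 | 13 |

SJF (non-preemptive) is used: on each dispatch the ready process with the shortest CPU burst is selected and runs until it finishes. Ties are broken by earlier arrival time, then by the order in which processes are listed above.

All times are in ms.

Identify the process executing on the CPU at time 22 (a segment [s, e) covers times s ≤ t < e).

Timeline: | 101 0-8 | 104 8-10 | 102 10-16 | 105 16-19 | 107 19-23 | 103 23-29 | 106 29-38 |
Completion: 101=8  102=16  103=29  104=10  105=19  106=38  107=23
Turnaround (C−A): 101=8  102=12  103=25  104=4  105=8  106=26  107=10

107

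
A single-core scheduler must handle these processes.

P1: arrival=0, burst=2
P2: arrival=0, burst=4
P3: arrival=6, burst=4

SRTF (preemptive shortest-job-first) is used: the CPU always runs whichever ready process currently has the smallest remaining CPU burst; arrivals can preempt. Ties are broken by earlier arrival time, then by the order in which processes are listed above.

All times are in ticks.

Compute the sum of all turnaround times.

Schedule: | P1 0-2 | P2 2-6 | P3 6-10 |
Completion: P1=2  P2=6  P3=10
Turnaround (C−A): P1=2  P2=6  P3=4
Turnaround = completion − arrival: P1=2, P2=6, P3=4
Total turnaround = 2 + 6 + 4 = 12

12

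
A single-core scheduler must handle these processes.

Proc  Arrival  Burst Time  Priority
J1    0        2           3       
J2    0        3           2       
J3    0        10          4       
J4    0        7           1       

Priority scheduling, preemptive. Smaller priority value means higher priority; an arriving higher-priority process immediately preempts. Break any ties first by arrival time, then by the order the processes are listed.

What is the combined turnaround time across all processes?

51

Gantt: | J4 0-7 | J2 7-10 | J1 10-12 | J3 12-22 |
Completion: J1=12  J2=10  J3=22  J4=7
Turnaround = completion − arrival: J1=12, J2=10, J3=22, J4=7
Total turnaround = 12 + 10 + 22 + 7 = 51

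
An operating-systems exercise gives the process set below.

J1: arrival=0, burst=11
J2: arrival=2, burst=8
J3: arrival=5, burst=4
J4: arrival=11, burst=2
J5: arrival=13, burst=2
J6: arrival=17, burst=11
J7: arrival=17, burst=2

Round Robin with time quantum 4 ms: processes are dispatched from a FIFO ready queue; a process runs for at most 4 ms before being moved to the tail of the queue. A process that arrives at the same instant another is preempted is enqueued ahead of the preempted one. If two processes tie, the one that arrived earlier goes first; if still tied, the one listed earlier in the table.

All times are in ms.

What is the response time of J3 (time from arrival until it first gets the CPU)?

7

Timeline: | J1 0-4 | J2 4-8 | J1 8-12 | J3 12-16 | J2 16-20 | J4 20-22 | J1 22-25 | J5 25-27 | J6 27-31 | J7 31-33 | J6 33-40 |
Completion: J1=25  J2=20  J3=16  J4=22  J5=27  J6=40  J7=33
Response(J3) = first start − arrival = 12 − 5 = 7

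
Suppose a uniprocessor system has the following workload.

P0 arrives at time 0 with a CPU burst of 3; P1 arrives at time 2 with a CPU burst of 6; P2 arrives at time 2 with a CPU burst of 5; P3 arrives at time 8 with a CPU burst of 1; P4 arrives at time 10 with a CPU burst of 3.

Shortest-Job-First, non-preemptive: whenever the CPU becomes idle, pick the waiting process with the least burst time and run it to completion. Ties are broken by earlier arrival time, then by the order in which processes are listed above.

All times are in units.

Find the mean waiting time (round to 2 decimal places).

Timeline: | P0 0-3 | P2 3-8 | P3 8-9 | P1 9-15 | P4 15-18 |
Completion: P0=3  P1=15  P2=8  P3=9  P4=18
Waiting times: P0=0, P1=7, P2=1, P3=0, P4=5
Average waiting = (0+7+1+0+5) / 5 = 13/5 = 2.60

2.60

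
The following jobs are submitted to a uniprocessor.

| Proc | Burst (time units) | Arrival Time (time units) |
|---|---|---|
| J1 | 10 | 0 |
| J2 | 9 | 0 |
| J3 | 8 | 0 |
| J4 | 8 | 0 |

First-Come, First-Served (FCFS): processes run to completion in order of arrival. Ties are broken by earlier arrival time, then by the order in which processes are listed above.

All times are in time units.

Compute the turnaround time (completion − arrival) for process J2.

19

Timeline: | J1 0-10 | J2 10-19 | J3 19-27 | J4 27-35 |
Completion: J1=10  J2=19  J3=27  J4=35
Turnaround(J2) = completion − arrival = 19 − 0 = 19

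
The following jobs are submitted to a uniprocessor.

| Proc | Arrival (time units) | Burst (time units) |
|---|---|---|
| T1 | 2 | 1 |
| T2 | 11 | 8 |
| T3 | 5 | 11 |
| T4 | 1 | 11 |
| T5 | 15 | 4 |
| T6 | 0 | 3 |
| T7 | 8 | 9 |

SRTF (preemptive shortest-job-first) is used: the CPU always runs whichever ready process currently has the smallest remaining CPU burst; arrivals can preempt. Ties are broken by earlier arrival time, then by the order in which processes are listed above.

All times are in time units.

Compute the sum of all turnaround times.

109

Timeline: | T6 0-3 | T1 3-4 | T4 4-15 | T5 15-19 | T2 19-27 | T7 27-36 | T3 36-47 |
Completion: T1=4  T2=27  T3=47  T4=15  T5=19  T6=3  T7=36
Turnaround (C−A): T1=2  T2=16  T3=42  T4=14  T5=4  T6=3  T7=28
Turnaround = completion − arrival: T1=2, T2=16, T3=42, T4=14, T5=4, T6=3, T7=28
Total turnaround = 2 + 16 + 42 + 14 + 4 + 3 + 28 = 109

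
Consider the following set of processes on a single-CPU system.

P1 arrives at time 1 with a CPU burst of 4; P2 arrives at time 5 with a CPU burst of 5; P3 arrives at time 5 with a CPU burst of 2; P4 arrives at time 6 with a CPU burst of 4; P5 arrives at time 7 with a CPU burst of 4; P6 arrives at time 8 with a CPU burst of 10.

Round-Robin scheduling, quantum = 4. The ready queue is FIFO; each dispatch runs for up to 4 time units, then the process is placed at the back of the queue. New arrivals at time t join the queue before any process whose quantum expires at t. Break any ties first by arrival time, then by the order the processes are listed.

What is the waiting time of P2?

14

Timeline: | idle 0-1 | P1 1-5 | P2 5-9 | P3 9-11 | P4 11-15 | P5 15-19 | P6 19-23 | P2 23-24 | P6 24-30 |
Completion: P1=5  P2=24  P3=11  P4=15  P5=19  P6=30
Turnaround (C−A): P1=4  P2=19  P3=6  P4=9  P5=12  P6=22
Waiting(P2) = turnaround − burst = 19 − 5 = 14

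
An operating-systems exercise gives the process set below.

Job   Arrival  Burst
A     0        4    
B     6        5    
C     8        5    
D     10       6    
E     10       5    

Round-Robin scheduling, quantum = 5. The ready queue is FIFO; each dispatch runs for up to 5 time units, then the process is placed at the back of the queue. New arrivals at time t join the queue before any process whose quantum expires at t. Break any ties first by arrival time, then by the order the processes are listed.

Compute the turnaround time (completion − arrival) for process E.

16

Timeline: | A 0-4 | idle 4-6 | B 6-11 | C 11-16 | D 16-21 | E 21-26 | D 26-27 |
Completion: A=4  B=11  C=16  D=27  E=26
Turnaround (C−A): A=4  B=5  C=8  D=17  E=16
Turnaround(E) = completion − arrival = 26 − 10 = 16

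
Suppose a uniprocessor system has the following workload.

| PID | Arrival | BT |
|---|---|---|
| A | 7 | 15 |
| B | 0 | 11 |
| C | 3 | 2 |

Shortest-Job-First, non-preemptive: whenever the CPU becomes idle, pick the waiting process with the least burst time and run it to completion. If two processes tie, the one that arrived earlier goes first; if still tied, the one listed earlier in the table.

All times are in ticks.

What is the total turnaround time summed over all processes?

42

Timeline: | B 0-11 | C 11-13 | A 13-28 |
Completion: A=28  B=11  C=13
Turnaround (C−A): A=21  B=11  C=10
Turnaround = completion − arrival: A=21, B=11, C=10
Total turnaround = 21 + 11 + 10 = 42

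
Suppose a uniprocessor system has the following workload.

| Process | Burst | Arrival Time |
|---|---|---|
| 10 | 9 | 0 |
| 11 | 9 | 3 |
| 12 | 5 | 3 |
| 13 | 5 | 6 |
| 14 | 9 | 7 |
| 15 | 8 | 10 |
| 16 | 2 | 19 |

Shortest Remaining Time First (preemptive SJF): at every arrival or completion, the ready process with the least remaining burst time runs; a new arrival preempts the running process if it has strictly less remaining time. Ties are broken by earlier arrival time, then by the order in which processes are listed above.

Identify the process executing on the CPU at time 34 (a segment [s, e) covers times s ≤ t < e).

11

Schedule: | 10 0-3 | 12 3-8 | 13 8-13 | 10 13-19 | 16 19-21 | 15 21-29 | 11 29-38 | 14 38-47 |
Completion: 10=19  11=38  12=8  13=13  14=47  15=29  16=21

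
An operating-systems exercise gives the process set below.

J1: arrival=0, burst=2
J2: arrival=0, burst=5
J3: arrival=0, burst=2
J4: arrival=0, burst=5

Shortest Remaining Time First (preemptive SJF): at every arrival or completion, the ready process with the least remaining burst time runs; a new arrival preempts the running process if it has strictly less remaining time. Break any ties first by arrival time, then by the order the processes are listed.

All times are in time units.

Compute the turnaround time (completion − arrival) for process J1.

Schedule: | J1 0-2 | J3 2-4 | J2 4-9 | J4 9-14 |
Completion: J1=2  J2=9  J3=4  J4=14
Turnaround (C−A): J1=2  J2=9  J3=4  J4=14
Turnaround(J1) = completion − arrival = 2 − 0 = 2

2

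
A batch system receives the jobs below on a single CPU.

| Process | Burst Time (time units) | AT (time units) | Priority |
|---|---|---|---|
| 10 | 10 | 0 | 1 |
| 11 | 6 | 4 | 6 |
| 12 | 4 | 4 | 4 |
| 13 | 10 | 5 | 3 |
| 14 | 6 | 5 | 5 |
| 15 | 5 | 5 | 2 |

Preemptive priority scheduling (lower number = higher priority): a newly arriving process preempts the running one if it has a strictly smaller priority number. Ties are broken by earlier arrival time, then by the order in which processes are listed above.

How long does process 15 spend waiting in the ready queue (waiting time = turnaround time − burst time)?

5

Timeline: | 10 0-10 | 15 10-15 | 13 15-25 | 12 25-29 | 14 29-35 | 11 35-41 |
Completion: 10=10  11=41  12=29  13=25  14=35  15=15
Waiting(15) = turnaround − burst = 10 − 5 = 5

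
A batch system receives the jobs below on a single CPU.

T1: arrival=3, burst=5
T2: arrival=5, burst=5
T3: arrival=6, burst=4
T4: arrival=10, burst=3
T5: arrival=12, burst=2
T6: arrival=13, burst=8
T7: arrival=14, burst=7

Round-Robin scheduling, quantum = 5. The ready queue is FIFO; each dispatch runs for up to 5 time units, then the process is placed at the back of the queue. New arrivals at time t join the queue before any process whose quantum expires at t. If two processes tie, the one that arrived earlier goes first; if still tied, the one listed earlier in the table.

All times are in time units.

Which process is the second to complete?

Timeline: | idle 0-3 | T1 3-8 | T2 8-13 | T3 13-17 | T4 17-20 | T5 20-22 | T6 22-27 | T7 27-32 | T6 32-35 | T7 35-37 |
Completion: T1=8  T2=13  T3=17  T4=20  T5=22  T6=35  T7=37
Turnaround (C−A): T1=5  T2=8  T3=11  T4=10  T5=10  T6=22  T7=23
Finish order: T1 → T2 → T3 → T4 → T5 → T6 → T7

T2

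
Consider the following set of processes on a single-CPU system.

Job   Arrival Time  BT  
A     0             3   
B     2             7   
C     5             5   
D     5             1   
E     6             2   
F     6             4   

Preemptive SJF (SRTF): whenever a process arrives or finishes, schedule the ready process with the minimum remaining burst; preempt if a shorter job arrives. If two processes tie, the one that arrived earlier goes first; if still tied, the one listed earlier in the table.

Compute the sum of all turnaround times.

Gantt: | A 0-3 | B 3-5 | D 5-6 | E 6-8 | F 8-12 | B 12-17 | C 17-22 |
Completion: A=3  B=17  C=22  D=6  E=8  F=12
Turnaround (C−A): A=3  B=15  C=17  D=1  E=2  F=6
Turnaround = completion − arrival: A=3, B=15, C=17, D=1, E=2, F=6
Total turnaround = 3 + 15 + 17 + 1 + 2 + 6 = 44

44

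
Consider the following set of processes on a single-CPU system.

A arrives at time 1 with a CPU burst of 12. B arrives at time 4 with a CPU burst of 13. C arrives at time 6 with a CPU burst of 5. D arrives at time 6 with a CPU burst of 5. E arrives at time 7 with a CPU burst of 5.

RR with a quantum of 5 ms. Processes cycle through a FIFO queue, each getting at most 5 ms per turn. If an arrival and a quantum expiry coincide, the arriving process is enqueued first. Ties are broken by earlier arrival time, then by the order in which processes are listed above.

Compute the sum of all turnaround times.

Gantt: | idle 0-1 | A 1-6 | B 6-11 | C 11-16 | D 16-21 | A 21-26 | E 26-31 | B 31-36 | A 36-38 | B 38-41 |
Completion: A=38  B=41  C=16  D=21  E=31
Turnaround = completion − arrival: A=37, B=37, C=10, D=15, E=24
Total turnaround = 37 + 37 + 10 + 15 + 24 = 123

123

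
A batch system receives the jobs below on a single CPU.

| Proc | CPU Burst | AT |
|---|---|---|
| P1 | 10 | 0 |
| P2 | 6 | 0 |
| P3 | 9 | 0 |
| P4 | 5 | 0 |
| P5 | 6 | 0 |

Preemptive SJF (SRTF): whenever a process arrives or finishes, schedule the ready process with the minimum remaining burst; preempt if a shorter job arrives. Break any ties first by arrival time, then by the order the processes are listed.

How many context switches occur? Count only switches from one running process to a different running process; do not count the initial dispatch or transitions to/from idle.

Schedule: | P4 0-5 | P2 5-11 | P5 11-17 | P3 17-26 | P1 26-36 |
Completion: P1=36  P2=11  P3=26  P4=5  P5=17

4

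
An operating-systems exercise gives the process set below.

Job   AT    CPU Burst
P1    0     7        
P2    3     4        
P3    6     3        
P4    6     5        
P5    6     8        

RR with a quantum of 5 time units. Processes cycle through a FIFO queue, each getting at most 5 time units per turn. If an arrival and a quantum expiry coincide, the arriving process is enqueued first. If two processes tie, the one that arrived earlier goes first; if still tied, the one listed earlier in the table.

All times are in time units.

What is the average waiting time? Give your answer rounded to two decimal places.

Gantt: | P1 0-5 | P2 5-9 | P1 9-11 | P3 11-14 | P4 14-19 | P5 19-27 |
Completion: P1=11  P2=9  P3=14  P4=19  P5=27
Waiting times: P1=4, P2=2, P3=5, P4=8, P5=13
Average waiting = (4+2+5+8+13) / 5 = 32/5 = 6.40

6.40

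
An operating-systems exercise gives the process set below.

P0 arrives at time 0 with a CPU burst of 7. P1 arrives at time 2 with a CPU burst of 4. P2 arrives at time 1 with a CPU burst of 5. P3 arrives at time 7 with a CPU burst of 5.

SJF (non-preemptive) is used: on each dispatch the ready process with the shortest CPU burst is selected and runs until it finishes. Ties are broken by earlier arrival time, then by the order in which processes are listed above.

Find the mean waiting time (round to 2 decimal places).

6.00

Schedule: | P0 0-7 | P1 7-11 | P2 11-16 | P3 16-21 |
Completion: P0=7  P1=11  P2=16  P3=21
Waiting times: P0=0, P1=5, P2=10, P3=9
Average waiting = (0+5+10+9) / 4 = 24/4 = 6.00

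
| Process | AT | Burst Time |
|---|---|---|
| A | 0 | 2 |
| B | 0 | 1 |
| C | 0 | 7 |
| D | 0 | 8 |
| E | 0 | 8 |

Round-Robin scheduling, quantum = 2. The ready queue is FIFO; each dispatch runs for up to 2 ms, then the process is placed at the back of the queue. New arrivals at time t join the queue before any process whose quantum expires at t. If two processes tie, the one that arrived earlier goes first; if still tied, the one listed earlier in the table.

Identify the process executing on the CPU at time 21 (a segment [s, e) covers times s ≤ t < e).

C

Timeline: | A 0-2 | B 2-3 | C 3-5 | D 5-7 | E 7-9 | C 9-11 | D 11-13 | E 13-15 | C 15-17 | D 17-19 | E 19-21 | C 21-22 | D 22-24 | E 24-26 |
Completion: A=2  B=3  C=22  D=24  E=26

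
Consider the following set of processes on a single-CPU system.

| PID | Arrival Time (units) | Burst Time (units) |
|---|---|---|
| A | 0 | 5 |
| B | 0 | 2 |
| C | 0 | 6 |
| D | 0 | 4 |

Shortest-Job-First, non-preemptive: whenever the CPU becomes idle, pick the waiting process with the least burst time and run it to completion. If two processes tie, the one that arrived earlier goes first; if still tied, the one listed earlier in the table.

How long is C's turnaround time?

Timeline: | B 0-2 | D 2-6 | A 6-11 | C 11-17 |
Completion: A=11  B=2  C=17  D=6
Turnaround (C−A): A=11  B=2  C=17  D=6
Turnaround(C) = completion − arrival = 17 − 0 = 17

17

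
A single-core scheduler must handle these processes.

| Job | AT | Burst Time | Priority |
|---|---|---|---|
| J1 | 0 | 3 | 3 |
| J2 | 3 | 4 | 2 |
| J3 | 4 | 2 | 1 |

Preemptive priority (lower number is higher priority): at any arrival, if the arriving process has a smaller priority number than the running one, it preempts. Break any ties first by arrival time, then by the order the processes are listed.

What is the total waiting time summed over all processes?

Gantt: | J1 0-3 | J2 3-4 | J3 4-6 | J2 6-9 |
Completion: J1=3  J2=9  J3=6
Turnaround (C−A): J1=3  J2=6  J3=2
Waiting = turnaround − burst: J1=0, J2=2, J3=0
Total waiting = 0 + 2 + 0 = 2

2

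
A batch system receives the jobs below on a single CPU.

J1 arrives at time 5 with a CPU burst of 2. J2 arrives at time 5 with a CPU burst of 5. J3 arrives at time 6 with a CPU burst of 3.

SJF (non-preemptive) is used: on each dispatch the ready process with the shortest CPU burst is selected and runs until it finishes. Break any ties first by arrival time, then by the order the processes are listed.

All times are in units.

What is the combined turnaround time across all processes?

16

Gantt: | idle 0-5 | J1 5-7 | J3 7-10 | J2 10-15 |
Completion: J1=7  J2=15  J3=10
Turnaround (C−A): J1=2  J2=10  J3=4
Turnaround = completion − arrival: J1=2, J2=10, J3=4
Total turnaround = 2 + 10 + 4 = 16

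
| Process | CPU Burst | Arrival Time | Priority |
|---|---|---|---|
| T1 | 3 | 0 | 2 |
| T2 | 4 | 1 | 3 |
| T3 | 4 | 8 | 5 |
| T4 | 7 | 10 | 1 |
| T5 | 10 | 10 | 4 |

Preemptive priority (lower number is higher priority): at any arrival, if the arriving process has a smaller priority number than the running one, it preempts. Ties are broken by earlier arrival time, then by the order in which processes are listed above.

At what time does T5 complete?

Schedule: | T1 0-3 | T2 3-7 | idle 7-8 | T3 8-10 | T4 10-17 | T5 17-27 | T3 27-29 |
Completion: T1=3  T2=7  T3=29  T4=17  T5=27
Turnaround (C−A): T1=3  T2=6  T3=21  T4=7  T5=17

27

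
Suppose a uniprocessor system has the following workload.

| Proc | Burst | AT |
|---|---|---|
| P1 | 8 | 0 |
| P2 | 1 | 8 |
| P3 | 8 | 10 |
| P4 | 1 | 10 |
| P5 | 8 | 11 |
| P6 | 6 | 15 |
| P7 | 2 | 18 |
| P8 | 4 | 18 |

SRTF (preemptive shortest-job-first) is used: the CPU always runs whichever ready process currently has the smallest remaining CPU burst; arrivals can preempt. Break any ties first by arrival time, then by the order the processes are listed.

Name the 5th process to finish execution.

Schedule: | P1 0-8 | P2 8-9 | idle 9-10 | P4 10-11 | P3 11-19 | P7 19-21 | P8 21-25 | P6 25-31 | P5 31-39 |
Completion: P1=8  P2=9  P3=19  P4=11  P5=39  P6=31  P7=21  P8=25
Turnaround (C−A): P1=8  P2=1  P3=9  P4=1  P5=28  P6=16  P7=3  P8=7
Finish order: P1 → P2 → P4 → P3 → P7 → P8 → P6 → P5

P7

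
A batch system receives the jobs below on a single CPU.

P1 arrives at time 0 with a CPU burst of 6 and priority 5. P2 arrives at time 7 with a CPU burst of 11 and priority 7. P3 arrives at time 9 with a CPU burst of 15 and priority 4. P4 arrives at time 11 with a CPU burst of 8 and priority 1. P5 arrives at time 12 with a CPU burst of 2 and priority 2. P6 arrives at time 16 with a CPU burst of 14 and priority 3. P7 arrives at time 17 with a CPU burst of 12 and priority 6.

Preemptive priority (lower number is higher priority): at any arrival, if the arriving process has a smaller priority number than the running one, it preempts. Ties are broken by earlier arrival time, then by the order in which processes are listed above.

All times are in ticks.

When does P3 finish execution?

48

Gantt: | P1 0-6 | idle 6-7 | P2 7-9 | P3 9-11 | P4 11-19 | P5 19-21 | P6 21-35 | P3 35-48 | P7 48-60 | P2 60-69 |
Completion: P1=6  P2=69  P3=48  P4=19  P5=21  P6=35  P7=60
Turnaround (C−A): P1=6  P2=62  P3=39  P4=8  P5=9  P6=19  P7=43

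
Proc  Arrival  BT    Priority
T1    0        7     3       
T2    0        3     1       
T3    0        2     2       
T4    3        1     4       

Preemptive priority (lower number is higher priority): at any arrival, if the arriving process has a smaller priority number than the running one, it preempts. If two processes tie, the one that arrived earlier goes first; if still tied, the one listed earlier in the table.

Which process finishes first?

T2

Gantt: | T2 0-3 | T3 3-5 | T1 5-12 | T4 12-13 |
Completion: T1=12  T2=3  T3=5  T4=13
Turnaround (C−A): T1=12  T2=3  T3=5  T4=10
Finish order: T2 → T3 → T1 → T4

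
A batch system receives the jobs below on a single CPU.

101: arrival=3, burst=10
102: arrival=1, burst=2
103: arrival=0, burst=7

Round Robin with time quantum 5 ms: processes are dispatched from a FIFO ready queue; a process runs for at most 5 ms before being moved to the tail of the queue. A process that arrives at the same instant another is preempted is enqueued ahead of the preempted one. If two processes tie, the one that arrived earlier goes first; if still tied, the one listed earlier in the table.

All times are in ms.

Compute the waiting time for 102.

4

Gantt: | 103 0-5 | 102 5-7 | 101 7-12 | 103 12-14 | 101 14-19 |
Completion: 101=19  102=7  103=14
Waiting(102) = turnaround − burst = 6 − 2 = 4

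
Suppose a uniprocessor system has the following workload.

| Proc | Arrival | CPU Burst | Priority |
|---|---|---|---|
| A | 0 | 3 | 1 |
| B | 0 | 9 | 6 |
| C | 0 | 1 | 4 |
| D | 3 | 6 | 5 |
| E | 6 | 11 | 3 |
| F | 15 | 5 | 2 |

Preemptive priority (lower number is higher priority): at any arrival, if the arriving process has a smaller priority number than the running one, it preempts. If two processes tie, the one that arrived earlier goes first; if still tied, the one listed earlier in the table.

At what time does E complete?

22

Gantt: | A 0-3 | C 3-4 | D 4-6 | E 6-15 | F 15-20 | E 20-22 | D 22-26 | B 26-35 |
Completion: A=3  B=35  C=4  D=26  E=22  F=20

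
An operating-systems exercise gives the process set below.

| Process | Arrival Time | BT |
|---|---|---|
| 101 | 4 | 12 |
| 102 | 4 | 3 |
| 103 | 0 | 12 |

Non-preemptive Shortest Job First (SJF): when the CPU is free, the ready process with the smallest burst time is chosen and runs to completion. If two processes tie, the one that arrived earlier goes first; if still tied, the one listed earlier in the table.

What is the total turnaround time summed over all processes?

46

Schedule: | 103 0-12 | 102 12-15 | 101 15-27 |
Completion: 101=27  102=15  103=12
Turnaround (C−A): 101=23  102=11  103=12
Turnaround = completion − arrival: 101=23, 102=11, 103=12
Total turnaround = 23 + 11 + 12 = 46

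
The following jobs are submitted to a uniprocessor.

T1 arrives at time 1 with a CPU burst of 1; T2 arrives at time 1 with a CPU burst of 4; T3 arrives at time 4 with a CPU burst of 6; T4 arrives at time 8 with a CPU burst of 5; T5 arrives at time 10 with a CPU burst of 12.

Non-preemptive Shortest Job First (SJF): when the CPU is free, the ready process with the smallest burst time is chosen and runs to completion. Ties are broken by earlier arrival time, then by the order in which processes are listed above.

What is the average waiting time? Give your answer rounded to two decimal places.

Timeline: | idle 0-1 | T1 1-2 | T2 2-6 | T3 6-12 | T4 12-17 | T5 17-29 |
Completion: T1=2  T2=6  T3=12  T4=17  T5=29
Waiting times: T1=0, T2=1, T3=2, T4=4, T5=7
Average waiting = (0+1+2+4+7) / 5 = 14/5 = 2.80

2.80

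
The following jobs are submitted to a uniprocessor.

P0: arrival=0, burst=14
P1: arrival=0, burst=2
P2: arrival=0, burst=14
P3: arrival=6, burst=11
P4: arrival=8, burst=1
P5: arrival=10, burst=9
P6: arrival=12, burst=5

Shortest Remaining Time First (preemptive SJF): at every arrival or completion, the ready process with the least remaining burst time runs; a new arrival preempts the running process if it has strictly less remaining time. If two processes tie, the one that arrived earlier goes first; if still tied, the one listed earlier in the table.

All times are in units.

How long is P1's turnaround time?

2

Timeline: | P1 0-2 | P0 2-8 | P4 8-9 | P0 9-17 | P6 17-22 | P5 22-31 | P3 31-42 | P2 42-56 |
Completion: P0=17  P1=2  P2=56  P3=42  P4=9  P5=31  P6=22
Turnaround(P1) = completion − arrival = 2 − 0 = 2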